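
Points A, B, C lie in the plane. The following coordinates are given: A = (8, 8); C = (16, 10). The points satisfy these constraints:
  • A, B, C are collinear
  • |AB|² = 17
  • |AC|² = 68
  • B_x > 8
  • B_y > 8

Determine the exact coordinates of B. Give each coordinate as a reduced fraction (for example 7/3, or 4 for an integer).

1. B_x = 12  [[A, B, C are collinear ⇒ 2x-8y+48=0] ∩ [|B−(8, 8)|²=17]]
2. B_y = 9  [[A, B, C are collinear ⇒ 2x-8y+48=0] ∩ [|B−(8, 8)|²=17]]
   so B = (12, 9)

B = (12, 9)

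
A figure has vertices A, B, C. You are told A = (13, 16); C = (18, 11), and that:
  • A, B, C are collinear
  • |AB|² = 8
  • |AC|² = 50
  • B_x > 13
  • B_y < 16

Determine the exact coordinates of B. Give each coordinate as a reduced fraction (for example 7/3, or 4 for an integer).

1. B_x = 15  [[A, B, C are collinear ⇒ -5x-5y+145=0] ∩ [|B−(13, 16)|²=8]]
2. B_y = 14  [[A, B, C are collinear ⇒ -5x-5y+145=0] ∩ [|B−(13, 16)|²=8]]
   so B = (15, 14)

B = (15, 14)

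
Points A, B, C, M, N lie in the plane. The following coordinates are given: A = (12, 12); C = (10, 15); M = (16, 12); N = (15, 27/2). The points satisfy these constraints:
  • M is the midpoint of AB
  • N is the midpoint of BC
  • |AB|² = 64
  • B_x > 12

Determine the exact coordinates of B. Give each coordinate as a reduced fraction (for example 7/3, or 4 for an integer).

1. B_x = 20  [B = 2·M−A = 2·(16, 12)−(12, 12)]
2. B_y = 12  [B = 2·M−A = 2·(16, 12)−(12, 12)]
   so B = (20, 12)

B = (20, 12)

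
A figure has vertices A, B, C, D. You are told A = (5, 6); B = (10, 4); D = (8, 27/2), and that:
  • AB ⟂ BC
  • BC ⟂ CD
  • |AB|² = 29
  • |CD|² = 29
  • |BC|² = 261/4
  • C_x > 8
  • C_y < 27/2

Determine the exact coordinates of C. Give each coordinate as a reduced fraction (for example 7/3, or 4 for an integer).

1. C_x = 13  [[AB ⟂ BC ⇒ 5x-2y-42=0] ∩ [|C−(8, 27/2)|²=29]]
2. C_y = 23/2  [[AB ⟂ BC ⇒ 5x-2y-42=0] ∩ [|C−(8, 27/2)|²=29]]
   so C = (13, 23/2)

C = (13, 23/2)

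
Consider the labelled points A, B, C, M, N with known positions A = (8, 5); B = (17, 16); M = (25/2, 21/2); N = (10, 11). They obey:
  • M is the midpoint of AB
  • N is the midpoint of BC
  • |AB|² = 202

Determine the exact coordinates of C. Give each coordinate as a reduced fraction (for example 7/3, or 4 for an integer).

C = (3, 6)

1. C_x = 3  [C = 2·N−B = 2·(10, 11)−(17, 16)]
2. C_y = 6  [C = 2·N−B = 2·(10, 11)−(17, 16)]
   so C = (3, 6)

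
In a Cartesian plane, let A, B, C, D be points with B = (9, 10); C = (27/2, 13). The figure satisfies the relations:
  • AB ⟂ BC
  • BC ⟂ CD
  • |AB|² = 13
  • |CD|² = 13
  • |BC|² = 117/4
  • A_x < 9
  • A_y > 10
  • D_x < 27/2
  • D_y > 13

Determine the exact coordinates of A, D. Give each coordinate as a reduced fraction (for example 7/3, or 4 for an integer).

1. A_x = 7  [[AB ⟂ BC ⇒ -9/2x-3y+141/2=0] ∩ [|A−(9, 10)|²=13]]
2. A_y = 13  [[AB ⟂ BC ⇒ -9/2x-3y+141/2=0] ∩ [|A−(9, 10)|²=13]]
   so A = (7, 13)
3. D_x = 23/2  [[BC ⟂ CD ⇒ 9/2x+3y-399/4=0] ∩ [|D−(27/2, 13)|²=13]]
4. D_y = 16  [[BC ⟂ CD ⇒ 9/2x+3y-399/4=0] ∩ [|D−(27/2, 13)|²=13]]
   so D = (23/2, 16)

A = (7, 13)
D = (23/2, 16)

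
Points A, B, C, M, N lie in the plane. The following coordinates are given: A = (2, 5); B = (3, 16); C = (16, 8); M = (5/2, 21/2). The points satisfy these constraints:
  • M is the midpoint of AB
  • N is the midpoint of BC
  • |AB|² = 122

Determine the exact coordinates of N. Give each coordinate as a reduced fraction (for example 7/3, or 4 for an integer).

N = (19/2, 12)

1. N_x = 19/2  [2·N = B+C = (3, 16)+(16, 8)]
2. N_y = 12  [2·N = B+C = (3, 16)+(16, 8)]
   so N = (19/2, 12)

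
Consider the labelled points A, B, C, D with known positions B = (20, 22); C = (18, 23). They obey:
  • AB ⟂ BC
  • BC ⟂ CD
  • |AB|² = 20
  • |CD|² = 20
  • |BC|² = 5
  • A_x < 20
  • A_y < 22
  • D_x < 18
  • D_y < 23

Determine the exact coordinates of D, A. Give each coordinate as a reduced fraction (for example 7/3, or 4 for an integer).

1. D_x = 16  [[BC ⟂ CD ⇒ -2x+1y+13=0] ∩ [|D−(18, 23)|²=20]]
2. D_y = 19  [[BC ⟂ CD ⇒ -2x+1y+13=0] ∩ [|D−(18, 23)|²=20]]
   so D = (16, 19)
3. A_x = 18  [[AB ⟂ BC ⇒ 2x-1y-18=0] ∩ [|A−(20, 22)|²=20]]
4. A_y = 18  [[AB ⟂ BC ⇒ 2x-1y-18=0] ∩ [|A−(20, 22)|²=20]]
   so A = (18, 18)

D = (16, 19)
A = (18, 18)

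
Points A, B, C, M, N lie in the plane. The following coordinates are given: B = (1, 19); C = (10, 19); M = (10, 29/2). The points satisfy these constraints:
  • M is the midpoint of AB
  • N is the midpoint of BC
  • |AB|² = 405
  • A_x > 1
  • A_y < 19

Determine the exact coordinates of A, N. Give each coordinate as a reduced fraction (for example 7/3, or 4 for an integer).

A = (19, 10)
N = (11/2, 19)

1. A_x = 19  [A = 2·M−B = 2·(10, 29/2)−(1, 19)]
2. A_y = 10  [A = 2·M−B = 2·(10, 29/2)−(1, 19)]
   so A = (19, 10)
3. N_x = 11/2  [2·N = B+C = (1, 19)+(10, 19)]
4. N_y = 19  [2·N = B+C = (1, 19)+(10, 19)]
   so N = (11/2, 19)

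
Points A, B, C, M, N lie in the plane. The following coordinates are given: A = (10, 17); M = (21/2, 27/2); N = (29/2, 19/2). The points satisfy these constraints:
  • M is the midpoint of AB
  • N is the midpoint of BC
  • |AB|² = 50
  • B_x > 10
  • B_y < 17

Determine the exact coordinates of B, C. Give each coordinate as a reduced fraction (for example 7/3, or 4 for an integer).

1. B_x = 11  [B = 2·M−A = 2·(21/2, 27/2)−(10, 17)]
2. B_y = 10  [B = 2·M−A = 2·(21/2, 27/2)−(10, 17)]
   so B = (11, 10)
3. C_x = 18  [C = 2·N−B = 2·(29/2, 19/2)−(11, 10)]
4. C_y = 9  [C = 2·N−B = 2·(29/2, 19/2)−(11, 10)]
   so C = (18, 9)

B = (11, 10)
C = (18, 9)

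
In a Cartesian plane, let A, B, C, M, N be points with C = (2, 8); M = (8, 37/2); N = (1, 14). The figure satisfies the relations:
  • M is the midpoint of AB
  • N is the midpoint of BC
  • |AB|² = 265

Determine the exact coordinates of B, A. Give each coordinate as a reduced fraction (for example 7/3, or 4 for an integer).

1. B_x = 0  [B = 2·N−C = 2·(1, 14)−(2, 8)]
2. B_y = 20  [B = 2·N−C = 2·(1, 14)−(2, 8)]
   so B = (0, 20)
3. A_x = 16  [A = 2·M−B = 2·(8, 37/2)−(0, 20)]
4. A_y = 17  [A = 2·M−B = 2·(8, 37/2)−(0, 20)]
   so A = (16, 17)

B = (0, 20)
A = (16, 17)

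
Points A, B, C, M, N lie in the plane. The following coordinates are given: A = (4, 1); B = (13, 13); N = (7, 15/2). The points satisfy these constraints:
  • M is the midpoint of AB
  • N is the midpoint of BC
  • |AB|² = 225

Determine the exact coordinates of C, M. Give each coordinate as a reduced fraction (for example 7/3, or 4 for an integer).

C = (1, 2)
M = (17/2, 7)

1. M_x = 17/2  [2·M = A+B = (4, 1)+(13, 13)]
2. M_y = 7  [2·M = A+B = (4, 1)+(13, 13)]
   so M = (17/2, 7)
3. C_x = 1  [C = 2·N−B = 2·(7, 15/2)−(13, 13)]
4. C_y = 2  [C = 2·N−B = 2·(7, 15/2)−(13, 13)]
   so C = (1, 2)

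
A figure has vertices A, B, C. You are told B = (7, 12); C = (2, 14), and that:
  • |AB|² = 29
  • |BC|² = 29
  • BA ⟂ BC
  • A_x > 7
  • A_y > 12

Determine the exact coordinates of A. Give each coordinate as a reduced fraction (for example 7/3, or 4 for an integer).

A = (9, 17)

1. A_x = 9  [[BA ⟂ BC ⇒ -5x+2y+11=0] ∩ [|A−(7, 12)|²=29]]
2. A_y = 17  [[BA ⟂ BC ⇒ -5x+2y+11=0] ∩ [|A−(7, 12)|²=29]]
   so A = (9, 17)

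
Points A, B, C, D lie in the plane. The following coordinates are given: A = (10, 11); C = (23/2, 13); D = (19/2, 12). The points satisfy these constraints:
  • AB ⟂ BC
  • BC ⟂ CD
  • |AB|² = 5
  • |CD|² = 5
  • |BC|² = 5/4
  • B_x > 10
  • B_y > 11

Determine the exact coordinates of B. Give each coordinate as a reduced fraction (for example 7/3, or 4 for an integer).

B = (12, 12)

1. B_x = 12  [[BC ⟂ CD ⇒ 2x+1y-36=0] ∩ [|B−(10, 11)|²=5]]
2. B_y = 12  [[BC ⟂ CD ⇒ 2x+1y-36=0] ∩ [|B−(10, 11)|²=5]]
   so B = (12, 12)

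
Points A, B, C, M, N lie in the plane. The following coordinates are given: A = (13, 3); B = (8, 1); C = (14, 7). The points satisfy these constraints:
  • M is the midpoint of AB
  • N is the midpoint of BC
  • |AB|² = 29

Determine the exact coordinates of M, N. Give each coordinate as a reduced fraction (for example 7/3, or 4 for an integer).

1. M_x = 21/2  [2·M = A+B = (13, 3)+(8, 1)]
2. M_y = 2  [2·M = A+B = (13, 3)+(8, 1)]
   so M = (21/2, 2)
3. N_x = 11  [2·N = B+C = (8, 1)+(14, 7)]
4. N_y = 4  [2·N = B+C = (8, 1)+(14, 7)]
   so N = (11, 4)

M = (21/2, 2)
N = (11, 4)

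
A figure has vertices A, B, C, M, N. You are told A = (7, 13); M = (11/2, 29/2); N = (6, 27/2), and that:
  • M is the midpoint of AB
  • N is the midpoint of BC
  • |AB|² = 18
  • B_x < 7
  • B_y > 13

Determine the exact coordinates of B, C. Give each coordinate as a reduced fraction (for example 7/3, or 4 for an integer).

1. B_x = 4  [B = 2·M−A = 2·(11/2, 29/2)−(7, 13)]
2. B_y = 16  [B = 2·M−A = 2·(11/2, 29/2)−(7, 13)]
   so B = (4, 16)
3. C_x = 8  [C = 2·N−B = 2·(6, 27/2)−(4, 16)]
4. C_y = 11  [C = 2·N−B = 2·(6, 27/2)−(4, 16)]
   so C = (8, 11)

B = (4, 16)
C = (8, 11)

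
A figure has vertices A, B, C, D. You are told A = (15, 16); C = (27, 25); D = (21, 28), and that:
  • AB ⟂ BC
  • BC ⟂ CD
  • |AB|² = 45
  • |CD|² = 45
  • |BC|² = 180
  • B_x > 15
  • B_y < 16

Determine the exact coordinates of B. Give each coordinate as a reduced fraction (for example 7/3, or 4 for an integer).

B = (21, 13)

1. B_x = 21  [[BC ⟂ CD ⇒ 6x-3y-87=0] ∩ [|B−(15, 16)|²=45]]
2. B_y = 13  [[BC ⟂ CD ⇒ 6x-3y-87=0] ∩ [|B−(15, 16)|²=45]]
   so B = (21, 13)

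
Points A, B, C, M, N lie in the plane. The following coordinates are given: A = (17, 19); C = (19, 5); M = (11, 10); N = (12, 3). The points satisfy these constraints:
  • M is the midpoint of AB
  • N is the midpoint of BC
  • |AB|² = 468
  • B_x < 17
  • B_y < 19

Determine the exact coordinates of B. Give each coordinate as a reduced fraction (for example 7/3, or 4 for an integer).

B = (5, 1)

1. B_x = 5  [B = 2·M−A = 2·(11, 10)−(17, 19)]
2. B_y = 1  [B = 2·M−A = 2·(11, 10)−(17, 19)]
   so B = (5, 1)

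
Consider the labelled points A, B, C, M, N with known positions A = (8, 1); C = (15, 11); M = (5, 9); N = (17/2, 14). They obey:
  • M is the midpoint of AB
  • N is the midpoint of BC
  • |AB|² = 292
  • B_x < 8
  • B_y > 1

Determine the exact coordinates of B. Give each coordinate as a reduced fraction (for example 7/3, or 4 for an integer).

1. B_x = 2  [B = 2·M−A = 2·(5, 9)−(8, 1)]
2. B_y = 17  [B = 2·M−A = 2·(5, 9)−(8, 1)]
   so B = (2, 17)

B = (2, 17)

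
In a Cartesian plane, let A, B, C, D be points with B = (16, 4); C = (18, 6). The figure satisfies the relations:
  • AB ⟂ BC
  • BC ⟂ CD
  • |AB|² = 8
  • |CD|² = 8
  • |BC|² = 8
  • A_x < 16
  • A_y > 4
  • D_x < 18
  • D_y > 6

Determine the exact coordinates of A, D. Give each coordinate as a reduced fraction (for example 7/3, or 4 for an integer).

A = (14, 6)
D = (16, 8)

1. A_x = 14  [[AB ⟂ BC ⇒ -2x-2y+40=0] ∩ [|A−(16, 4)|²=8]]
2. A_y = 6  [[AB ⟂ BC ⇒ -2x-2y+40=0] ∩ [|A−(16, 4)|²=8]]
   so A = (14, 6)
3. D_x = 16  [[BC ⟂ CD ⇒ 2x+2y-48=0] ∩ [|D−(18, 6)|²=8]]
4. D_y = 8  [[BC ⟂ CD ⇒ 2x+2y-48=0] ∩ [|D−(18, 6)|²=8]]
   so D = (16, 8)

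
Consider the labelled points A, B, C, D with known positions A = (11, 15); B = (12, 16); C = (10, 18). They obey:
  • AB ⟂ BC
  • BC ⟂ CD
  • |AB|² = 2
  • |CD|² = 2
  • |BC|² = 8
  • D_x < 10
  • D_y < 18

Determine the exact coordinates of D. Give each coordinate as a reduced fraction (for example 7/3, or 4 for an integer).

1. D_x = 9  [[BC ⟂ CD ⇒ -2x+2y-16=0] ∩ [|D−(10, 18)|²=2]]
2. D_y = 17  [[BC ⟂ CD ⇒ -2x+2y-16=0] ∩ [|D−(10, 18)|²=2]]
   so D = (9, 17)

D = (9, 17)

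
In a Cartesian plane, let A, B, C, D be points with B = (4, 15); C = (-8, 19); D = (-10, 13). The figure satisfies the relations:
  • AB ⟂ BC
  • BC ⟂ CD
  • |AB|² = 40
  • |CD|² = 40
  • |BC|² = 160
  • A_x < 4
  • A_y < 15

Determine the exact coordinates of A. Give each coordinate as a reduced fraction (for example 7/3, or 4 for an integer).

1. A_x = 2  [[AB ⟂ BC ⇒ 12x-4y+12=0] ∩ [|A−(4, 15)|²=40]]
2. A_y = 9  [[AB ⟂ BC ⇒ 12x-4y+12=0] ∩ [|A−(4, 15)|²=40]]
   so A = (2, 9)

A = (2, 9)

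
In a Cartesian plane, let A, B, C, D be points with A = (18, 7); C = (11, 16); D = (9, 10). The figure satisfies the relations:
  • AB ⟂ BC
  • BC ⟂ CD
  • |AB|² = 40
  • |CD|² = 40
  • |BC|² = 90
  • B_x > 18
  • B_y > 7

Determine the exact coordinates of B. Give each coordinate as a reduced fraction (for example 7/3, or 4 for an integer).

1. B_x = 20  [[BC ⟂ CD ⇒ 2x+6y-118=0] ∩ [|B−(18, 7)|²=40]]
2. B_y = 13  [[BC ⟂ CD ⇒ 2x+6y-118=0] ∩ [|B−(18, 7)|²=40]]
   so B = (20, 13)

B = (20, 13)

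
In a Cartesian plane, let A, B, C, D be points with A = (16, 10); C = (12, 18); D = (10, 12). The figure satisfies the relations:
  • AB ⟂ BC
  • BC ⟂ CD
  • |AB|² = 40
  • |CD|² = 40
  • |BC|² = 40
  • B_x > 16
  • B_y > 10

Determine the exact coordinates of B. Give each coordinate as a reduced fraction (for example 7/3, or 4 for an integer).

B = (18, 16)

1. B_x = 18  [[BC ⟂ CD ⇒ 2x+6y-132=0] ∩ [|B−(16, 10)|²=40]]
2. B_y = 16  [[BC ⟂ CD ⇒ 2x+6y-132=0] ∩ [|B−(16, 10)|²=40]]
   so B = (18, 16)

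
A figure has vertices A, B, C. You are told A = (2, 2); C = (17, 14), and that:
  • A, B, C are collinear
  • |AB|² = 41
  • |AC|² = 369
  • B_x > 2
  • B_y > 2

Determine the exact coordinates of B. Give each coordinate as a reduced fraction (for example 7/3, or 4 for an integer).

1. B_x = 7  [[A, B, C are collinear ⇒ 12x-15y+6=0] ∩ [|B−(2, 2)|²=41]]
2. B_y = 6  [[A, B, C are collinear ⇒ 12x-15y+6=0] ∩ [|B−(2, 2)|²=41]]
   so B = (7, 6)

B = (7, 6)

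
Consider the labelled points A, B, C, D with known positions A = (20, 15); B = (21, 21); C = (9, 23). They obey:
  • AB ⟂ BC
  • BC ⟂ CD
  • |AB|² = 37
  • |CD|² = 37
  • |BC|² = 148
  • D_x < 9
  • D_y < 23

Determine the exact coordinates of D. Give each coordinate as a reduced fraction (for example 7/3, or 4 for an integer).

1. D_x = 8  [[BC ⟂ CD ⇒ -12x+2y+62=0] ∩ [|D−(9, 23)|²=37]]
2. D_y = 17  [[BC ⟂ CD ⇒ -12x+2y+62=0] ∩ [|D−(9, 23)|²=37]]
   so D = (8, 17)

D = (8, 17)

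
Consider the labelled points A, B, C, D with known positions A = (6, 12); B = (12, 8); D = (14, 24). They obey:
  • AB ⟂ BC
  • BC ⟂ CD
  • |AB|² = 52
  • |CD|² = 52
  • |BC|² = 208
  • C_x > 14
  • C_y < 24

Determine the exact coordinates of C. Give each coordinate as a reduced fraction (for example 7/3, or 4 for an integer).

1. C_x = 20  [[AB ⟂ BC ⇒ 6x-4y-40=0] ∩ [|C−(14, 24)|²=52]]
2. C_y = 20  [[AB ⟂ BC ⇒ 6x-4y-40=0] ∩ [|C−(14, 24)|²=52]]
   so C = (20, 20)

C = (20, 20)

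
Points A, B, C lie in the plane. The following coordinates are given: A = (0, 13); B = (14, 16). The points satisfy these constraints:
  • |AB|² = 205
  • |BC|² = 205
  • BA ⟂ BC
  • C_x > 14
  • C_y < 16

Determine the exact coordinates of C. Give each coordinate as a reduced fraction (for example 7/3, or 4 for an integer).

C = (17, 2)

1. C_x = 17  [[BA ⟂ BC ⇒ -14x-3y+244=0] ∩ [|C−(14, 16)|²=205]]
2. C_y = 2  [[BA ⟂ BC ⇒ -14x-3y+244=0] ∩ [|C−(14, 16)|²=205]]
   so C = (17, 2)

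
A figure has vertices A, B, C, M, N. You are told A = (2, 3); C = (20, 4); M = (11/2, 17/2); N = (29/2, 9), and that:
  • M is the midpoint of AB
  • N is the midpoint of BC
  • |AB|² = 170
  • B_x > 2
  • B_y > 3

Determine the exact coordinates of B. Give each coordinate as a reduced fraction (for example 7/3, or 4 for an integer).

B = (9, 14)

1. B_x = 9  [B = 2·M−A = 2·(11/2, 17/2)−(2, 3)]
2. B_y = 14  [B = 2·M−A = 2·(11/2, 17/2)−(2, 3)]
   so B = (9, 14)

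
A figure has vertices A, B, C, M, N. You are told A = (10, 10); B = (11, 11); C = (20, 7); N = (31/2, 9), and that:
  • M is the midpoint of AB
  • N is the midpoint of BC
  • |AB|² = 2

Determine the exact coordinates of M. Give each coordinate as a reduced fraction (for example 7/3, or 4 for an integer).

M = (21/2, 21/2)

1. M_x = 21/2  [2·M = A+B = (10, 10)+(11, 11)]
2. M_y = 21/2  [2·M = A+B = (10, 10)+(11, 11)]
   so M = (21/2, 21/2)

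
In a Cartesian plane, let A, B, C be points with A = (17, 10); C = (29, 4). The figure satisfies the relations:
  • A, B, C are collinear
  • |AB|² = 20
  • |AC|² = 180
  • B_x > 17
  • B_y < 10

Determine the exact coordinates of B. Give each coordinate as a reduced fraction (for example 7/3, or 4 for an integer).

1. B_x = 21  [[A, B, C are collinear ⇒ -6x-12y+222=0] ∩ [|B−(17, 10)|²=20]]
2. B_y = 8  [[A, B, C are collinear ⇒ -6x-12y+222=0] ∩ [|B−(17, 10)|²=20]]
   so B = (21, 8)

B = (21, 8)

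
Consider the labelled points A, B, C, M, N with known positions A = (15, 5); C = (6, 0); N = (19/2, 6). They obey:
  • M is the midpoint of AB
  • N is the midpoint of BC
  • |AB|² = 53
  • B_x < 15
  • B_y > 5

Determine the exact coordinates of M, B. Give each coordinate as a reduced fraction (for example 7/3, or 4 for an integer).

M = (14, 17/2)
B = (13, 12)

1. B_x = 13  [B = 2·N−C = 2·(19/2, 6)−(6, 0)]
2. B_y = 12  [B = 2·N−C = 2·(19/2, 6)−(6, 0)]
   so B = (13, 12)
3. M_x = 14  [2·M = A+B = (15, 5)+(13, 12)]
4. M_y = 17/2  [2·M = A+B = (15, 5)+(13, 12)]
   so M = (14, 17/2)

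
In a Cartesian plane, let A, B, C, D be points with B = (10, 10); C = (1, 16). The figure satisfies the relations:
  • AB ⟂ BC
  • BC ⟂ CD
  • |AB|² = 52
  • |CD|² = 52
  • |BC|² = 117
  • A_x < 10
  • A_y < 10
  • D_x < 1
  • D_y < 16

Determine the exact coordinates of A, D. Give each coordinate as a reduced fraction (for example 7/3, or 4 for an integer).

A = (6, 4)
D = (-3, 10)

1. A_x = 6  [[AB ⟂ BC ⇒ 9x-6y-30=0] ∩ [|A−(10, 10)|²=52]]
2. A_y = 4  [[AB ⟂ BC ⇒ 9x-6y-30=0] ∩ [|A−(10, 10)|²=52]]
   so A = (6, 4)
3. D_x = -3  [[BC ⟂ CD ⇒ -9x+6y-87=0] ∩ [|D−(1, 16)|²=52]]
4. D_y = 10  [[BC ⟂ CD ⇒ -9x+6y-87=0] ∩ [|D−(1, 16)|²=52]]
   so D = (-3, 10)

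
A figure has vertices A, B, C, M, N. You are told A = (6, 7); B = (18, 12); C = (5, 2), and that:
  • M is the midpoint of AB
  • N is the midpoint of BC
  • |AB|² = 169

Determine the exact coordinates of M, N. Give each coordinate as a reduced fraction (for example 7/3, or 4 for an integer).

1. M_x = 12  [2·M = A+B = (6, 7)+(18, 12)]
2. M_y = 19/2  [2·M = A+B = (6, 7)+(18, 12)]
   so M = (12, 19/2)
3. N_x = 23/2  [2·N = B+C = (18, 12)+(5, 2)]
4. N_y = 7  [2·N = B+C = (18, 12)+(5, 2)]
   so N = (23/2, 7)

M = (12, 19/2)
N = (23/2, 7)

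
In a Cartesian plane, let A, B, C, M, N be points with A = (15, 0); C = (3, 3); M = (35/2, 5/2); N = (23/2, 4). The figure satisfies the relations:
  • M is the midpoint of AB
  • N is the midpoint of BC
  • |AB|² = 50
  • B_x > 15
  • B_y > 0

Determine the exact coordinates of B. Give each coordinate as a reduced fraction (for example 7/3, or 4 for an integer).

1. B_x = 20  [B = 2·M−A = 2·(35/2, 5/2)−(15, 0)]
2. B_y = 5  [B = 2·M−A = 2·(35/2, 5/2)−(15, 0)]
   so B = (20, 5)

B = (20, 5)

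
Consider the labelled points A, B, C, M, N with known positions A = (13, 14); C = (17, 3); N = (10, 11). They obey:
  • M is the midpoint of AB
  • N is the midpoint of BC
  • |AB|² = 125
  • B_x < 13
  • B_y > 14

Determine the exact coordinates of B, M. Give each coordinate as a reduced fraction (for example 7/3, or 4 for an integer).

1. B_x = 3  [B = 2·N−C = 2·(10, 11)−(17, 3)]
2. B_y = 19  [B = 2·N−C = 2·(10, 11)−(17, 3)]
   so B = (3, 19)
3. M_x = 8  [2·M = A+B = (13, 14)+(3, 19)]
4. M_y = 33/2  [2·M = A+B = (13, 14)+(3, 19)]
   so M = (8, 33/2)

B = (3, 19)
M = (8, 33/2)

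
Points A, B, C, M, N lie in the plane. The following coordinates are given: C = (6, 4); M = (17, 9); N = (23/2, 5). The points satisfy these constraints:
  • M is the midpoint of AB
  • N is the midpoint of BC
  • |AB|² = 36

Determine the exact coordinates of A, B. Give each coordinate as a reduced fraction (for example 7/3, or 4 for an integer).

A = (17, 12)
B = (17, 6)

1. B_x = 17  [B = 2·N−C = 2·(23/2, 5)−(6, 4)]
2. B_y = 6  [B = 2·N−C = 2·(23/2, 5)−(6, 4)]
   so B = (17, 6)
3. A_x = 17  [A = 2·M−B = 2·(17, 9)−(17, 6)]
4. A_y = 12  [A = 2·M−B = 2·(17, 9)−(17, 6)]
   so A = (17, 12)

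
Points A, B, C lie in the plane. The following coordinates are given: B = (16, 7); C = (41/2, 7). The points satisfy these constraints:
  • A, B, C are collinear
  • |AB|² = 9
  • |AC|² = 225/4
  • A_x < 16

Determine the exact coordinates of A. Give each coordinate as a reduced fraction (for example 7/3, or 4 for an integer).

1. A_x = 13  [[A, B, C are collinear ⇒ 9/2y-63/2=0] ∩ [|A−(16, 7)|²=9]]
2. A_y = 7  [[A, B, C are collinear ⇒ 9/2y-63/2=0] ∩ [|A−(16, 7)|²=9]]
   so A = (13, 7)

A = (13, 7)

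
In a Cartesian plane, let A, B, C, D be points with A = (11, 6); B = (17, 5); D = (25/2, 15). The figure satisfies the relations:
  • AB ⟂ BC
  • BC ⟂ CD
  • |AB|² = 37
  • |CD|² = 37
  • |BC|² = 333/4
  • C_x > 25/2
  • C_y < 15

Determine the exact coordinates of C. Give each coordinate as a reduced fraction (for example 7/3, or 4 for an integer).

1. C_x = 37/2  [[AB ⟂ BC ⇒ 6x-1y-97=0] ∩ [|C−(25/2, 15)|²=37]]
2. C_y = 14  [[AB ⟂ BC ⇒ 6x-1y-97=0] ∩ [|C−(25/2, 15)|²=37]]
   so C = (37/2, 14)

C = (37/2, 14)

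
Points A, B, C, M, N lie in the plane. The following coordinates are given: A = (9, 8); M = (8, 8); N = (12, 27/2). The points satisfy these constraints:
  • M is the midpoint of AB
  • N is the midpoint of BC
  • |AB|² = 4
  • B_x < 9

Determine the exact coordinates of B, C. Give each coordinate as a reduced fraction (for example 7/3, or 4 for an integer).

B = (7, 8)
C = (17, 19)

1. B_x = 7  [B = 2·M−A = 2·(8, 8)−(9, 8)]
2. B_y = 8  [B = 2·M−A = 2·(8, 8)−(9, 8)]
   so B = (7, 8)
3. C_x = 17  [C = 2·N−B = 2·(12, 27/2)−(7, 8)]
4. C_y = 19  [C = 2·N−B = 2·(12, 27/2)−(7, 8)]
   so C = (17, 19)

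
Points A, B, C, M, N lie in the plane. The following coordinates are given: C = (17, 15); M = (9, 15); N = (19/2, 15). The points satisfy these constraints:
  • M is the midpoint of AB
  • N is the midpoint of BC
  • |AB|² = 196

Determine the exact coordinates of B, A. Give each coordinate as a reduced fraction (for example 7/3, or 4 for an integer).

B = (2, 15)
A = (16, 15)

1. B_x = 2  [B = 2·N−C = 2·(19/2, 15)−(17, 15)]
2. B_y = 15  [B = 2·N−C = 2·(19/2, 15)−(17, 15)]
   so B = (2, 15)
3. A_x = 16  [A = 2·M−B = 2·(9, 15)−(2, 15)]
4. A_y = 15  [A = 2·M−B = 2·(9, 15)−(2, 15)]
   so A = (16, 15)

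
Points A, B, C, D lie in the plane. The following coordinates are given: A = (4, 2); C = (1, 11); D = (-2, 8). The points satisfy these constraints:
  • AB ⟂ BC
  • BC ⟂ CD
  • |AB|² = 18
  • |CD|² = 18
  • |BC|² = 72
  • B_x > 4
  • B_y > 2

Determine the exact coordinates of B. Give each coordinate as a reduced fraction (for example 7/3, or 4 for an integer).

1. B_x = 7  [[BC ⟂ CD ⇒ 3x+3y-36=0] ∩ [|B−(4, 2)|²=18]]
2. B_y = 5  [[BC ⟂ CD ⇒ 3x+3y-36=0] ∩ [|B−(4, 2)|²=18]]
   so B = (7, 5)

B = (7, 5)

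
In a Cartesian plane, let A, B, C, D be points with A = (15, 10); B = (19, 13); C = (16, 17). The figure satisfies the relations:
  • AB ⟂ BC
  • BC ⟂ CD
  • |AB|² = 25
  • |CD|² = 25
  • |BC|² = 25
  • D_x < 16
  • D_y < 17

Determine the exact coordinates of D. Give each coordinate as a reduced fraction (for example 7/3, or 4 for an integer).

1. D_x = 12  [[BC ⟂ CD ⇒ -3x+4y-20=0] ∩ [|D−(16, 17)|²=25]]
2. D_y = 14  [[BC ⟂ CD ⇒ -3x+4y-20=0] ∩ [|D−(16, 17)|²=25]]
   so D = (12, 14)

D = (12, 14)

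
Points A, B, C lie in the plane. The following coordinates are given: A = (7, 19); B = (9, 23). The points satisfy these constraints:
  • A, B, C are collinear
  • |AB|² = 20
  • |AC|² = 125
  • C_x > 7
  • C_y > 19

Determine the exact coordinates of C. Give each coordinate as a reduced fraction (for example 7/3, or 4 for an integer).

1. C_x = 12  [[A, B, C are collinear ⇒ -4x+2y-10=0] ∩ [|C−(7, 19)|²=125]]
2. C_y = 29  [[A, B, C are collinear ⇒ -4x+2y-10=0] ∩ [|C−(7, 19)|²=125]]
   so C = (12, 29)

C = (12, 29)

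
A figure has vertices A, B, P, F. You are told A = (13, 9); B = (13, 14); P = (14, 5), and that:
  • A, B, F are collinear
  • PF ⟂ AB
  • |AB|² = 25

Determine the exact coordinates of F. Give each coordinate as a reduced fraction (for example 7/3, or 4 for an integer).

1. F_x = 13  [[A, B, F are collinear ⇒ -5x+65=0] ∩ [PF ⟂ AB ⇒ 5y-25=0]]
2. F_y = 5  [[A, B, F are collinear ⇒ -5x+65=0] ∩ [PF ⟂ AB ⇒ 5y-25=0]]
   so F = (13, 5)

F = (13, 5)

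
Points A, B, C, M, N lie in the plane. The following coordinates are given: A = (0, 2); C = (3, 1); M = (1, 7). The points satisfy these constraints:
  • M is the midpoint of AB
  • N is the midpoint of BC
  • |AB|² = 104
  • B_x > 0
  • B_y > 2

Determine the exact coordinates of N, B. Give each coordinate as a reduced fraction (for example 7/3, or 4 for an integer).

N = (5/2, 13/2)
B = (2, 12)

1. B_x = 2  [B = 2·M−A = 2·(1, 7)−(0, 2)]
2. B_y = 12  [B = 2·M−A = 2·(1, 7)−(0, 2)]
   so B = (2, 12)
3. N_x = 5/2  [2·N = B+C = (2, 12)+(3, 1)]
4. N_y = 13/2  [2·N = B+C = (2, 12)+(3, 1)]
   so N = (5/2, 13/2)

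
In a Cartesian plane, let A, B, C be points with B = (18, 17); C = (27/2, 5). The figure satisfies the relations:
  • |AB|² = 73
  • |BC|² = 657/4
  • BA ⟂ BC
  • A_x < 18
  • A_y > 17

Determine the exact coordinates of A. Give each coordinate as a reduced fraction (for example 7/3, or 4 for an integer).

1. A_x = 10  [[BA ⟂ BC ⇒ -9/2x-12y+285=0] ∩ [|A−(18, 17)|²=73]]
2. A_y = 20  [[BA ⟂ BC ⇒ -9/2x-12y+285=0] ∩ [|A−(18, 17)|²=73]]
   so A = (10, 20)

A = (10, 20)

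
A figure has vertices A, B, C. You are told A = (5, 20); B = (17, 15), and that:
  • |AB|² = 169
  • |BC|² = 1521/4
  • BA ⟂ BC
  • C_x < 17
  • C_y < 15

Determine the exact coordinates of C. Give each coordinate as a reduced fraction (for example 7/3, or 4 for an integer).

C = (19/2, -3)

1. C_x = 19/2  [[BA ⟂ BC ⇒ -12x+5y+129=0] ∩ [|C−(17, 15)|²=1521/4]]
2. C_y = -3  [[BA ⟂ BC ⇒ -12x+5y+129=0] ∩ [|C−(17, 15)|²=1521/4]]
   so C = (19/2, -3)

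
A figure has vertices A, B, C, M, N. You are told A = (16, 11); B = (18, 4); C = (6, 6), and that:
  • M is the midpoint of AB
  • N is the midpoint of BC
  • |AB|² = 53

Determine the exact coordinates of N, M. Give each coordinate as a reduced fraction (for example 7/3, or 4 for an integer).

1. M_x = 17  [2·M = A+B = (16, 11)+(18, 4)]
2. M_y = 15/2  [2·M = A+B = (16, 11)+(18, 4)]
   so M = (17, 15/2)
3. N_x = 12  [2·N = B+C = (18, 4)+(6, 6)]
4. N_y = 5  [2·N = B+C = (18, 4)+(6, 6)]
   so N = (12, 5)

N = (12, 5)
M = (17, 15/2)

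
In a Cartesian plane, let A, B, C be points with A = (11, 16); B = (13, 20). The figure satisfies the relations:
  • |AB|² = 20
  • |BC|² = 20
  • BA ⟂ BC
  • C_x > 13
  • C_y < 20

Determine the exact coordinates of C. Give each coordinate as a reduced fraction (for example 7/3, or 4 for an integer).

C = (17, 18)

1. C_x = 17  [[BA ⟂ BC ⇒ -2x-4y+106=0] ∩ [|C−(13, 20)|²=20]]
2. C_y = 18  [[BA ⟂ BC ⇒ -2x-4y+106=0] ∩ [|C−(13, 20)|²=20]]
   so C = (17, 18)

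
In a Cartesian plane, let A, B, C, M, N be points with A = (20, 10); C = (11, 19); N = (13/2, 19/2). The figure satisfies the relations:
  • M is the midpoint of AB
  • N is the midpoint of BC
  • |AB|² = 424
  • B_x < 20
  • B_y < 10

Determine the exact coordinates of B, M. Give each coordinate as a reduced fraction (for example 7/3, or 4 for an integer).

B = (2, 0)
M = (11, 5)

1. B_x = 2  [B = 2·N−C = 2·(13/2, 19/2)−(11, 19)]
2. B_y = 0  [B = 2·N−C = 2·(13/2, 19/2)−(11, 19)]
   so B = (2, 0)
3. M_x = 11  [2·M = A+B = (20, 10)+(2, 0)]
4. M_y = 5  [2·M = A+B = (20, 10)+(2, 0)]
   so M = (11, 5)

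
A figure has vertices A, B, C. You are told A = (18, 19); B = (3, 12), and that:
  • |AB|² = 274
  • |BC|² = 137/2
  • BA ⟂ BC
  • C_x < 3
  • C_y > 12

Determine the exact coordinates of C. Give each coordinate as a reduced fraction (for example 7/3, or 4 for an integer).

C = (-1/2, 39/2)

1. C_x = -1/2  [[BA ⟂ BC ⇒ 15x+7y-129=0] ∩ [|C−(3, 12)|²=137/2]]
2. C_y = 39/2  [[BA ⟂ BC ⇒ 15x+7y-129=0] ∩ [|C−(3, 12)|²=137/2]]
   so C = (-1/2, 39/2)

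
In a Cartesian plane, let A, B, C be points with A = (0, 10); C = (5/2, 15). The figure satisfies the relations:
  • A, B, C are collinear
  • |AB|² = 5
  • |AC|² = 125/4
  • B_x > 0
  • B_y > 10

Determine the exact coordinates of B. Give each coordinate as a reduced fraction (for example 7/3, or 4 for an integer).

1. B_x = 1  [[A, B, C are collinear ⇒ 5x-5/2y+25=0] ∩ [|B−(0, 10)|²=5]]
2. B_y = 12  [[A, B, C are collinear ⇒ 5x-5/2y+25=0] ∩ [|B−(0, 10)|²=5]]
   so B = (1, 12)

B = (1, 12)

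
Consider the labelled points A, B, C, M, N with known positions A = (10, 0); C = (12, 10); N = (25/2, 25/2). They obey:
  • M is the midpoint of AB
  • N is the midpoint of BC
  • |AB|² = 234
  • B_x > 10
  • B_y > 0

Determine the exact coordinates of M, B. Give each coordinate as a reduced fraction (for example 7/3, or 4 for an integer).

M = (23/2, 15/2)
B = (13, 15)

1. B_x = 13  [B = 2·N−C = 2·(25/2, 25/2)−(12, 10)]
2. B_y = 15  [B = 2·N−C = 2·(25/2, 25/2)−(12, 10)]
   so B = (13, 15)
3. M_x = 23/2  [2·M = A+B = (10, 0)+(13, 15)]
4. M_y = 15/2  [2·M = A+B = (10, 0)+(13, 15)]
   so M = (23/2, 15/2)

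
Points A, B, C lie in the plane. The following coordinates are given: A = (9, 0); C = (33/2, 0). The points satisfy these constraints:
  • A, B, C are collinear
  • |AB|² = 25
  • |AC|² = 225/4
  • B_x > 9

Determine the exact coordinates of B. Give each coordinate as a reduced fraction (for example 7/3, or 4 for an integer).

1. B_x = 14  [[A, B, C are collinear ⇒ -15/2y=0] ∩ [|B−(9, 0)|²=25]]
2. B_y = 0  [[A, B, C are collinear ⇒ -15/2y=0] ∩ [|B−(9, 0)|²=25]]
   so B = (14, 0)

B = (14, 0)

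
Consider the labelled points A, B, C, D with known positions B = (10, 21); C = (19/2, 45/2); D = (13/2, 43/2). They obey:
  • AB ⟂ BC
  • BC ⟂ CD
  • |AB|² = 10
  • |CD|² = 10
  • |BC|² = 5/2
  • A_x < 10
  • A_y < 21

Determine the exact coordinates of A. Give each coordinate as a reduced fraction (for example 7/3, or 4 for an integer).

A = (7, 20)

1. A_x = 7  [[AB ⟂ BC ⇒ 1/2x-3/2y+53/2=0] ∩ [|A−(10, 21)|²=10]]
2. A_y = 20  [[AB ⟂ BC ⇒ 1/2x-3/2y+53/2=0] ∩ [|A−(10, 21)|²=10]]
   so A = (7, 20)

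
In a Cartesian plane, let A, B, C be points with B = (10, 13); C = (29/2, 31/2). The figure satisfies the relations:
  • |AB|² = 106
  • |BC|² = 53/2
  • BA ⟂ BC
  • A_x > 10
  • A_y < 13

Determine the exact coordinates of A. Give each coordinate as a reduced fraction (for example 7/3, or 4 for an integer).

A = (15, 4)

1. A_x = 15  [[BA ⟂ BC ⇒ 9/2x+5/2y-155/2=0] ∩ [|A−(10, 13)|²=106]]
2. A_y = 4  [[BA ⟂ BC ⇒ 9/2x+5/2y-155/2=0] ∩ [|A−(10, 13)|²=106]]
   so A = (15, 4)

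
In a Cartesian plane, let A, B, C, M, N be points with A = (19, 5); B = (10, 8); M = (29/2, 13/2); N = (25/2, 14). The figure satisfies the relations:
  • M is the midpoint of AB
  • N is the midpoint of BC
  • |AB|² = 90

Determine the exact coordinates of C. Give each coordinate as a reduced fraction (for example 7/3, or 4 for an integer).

C = (15, 20)

1. C_x = 15  [C = 2·N−B = 2·(25/2, 14)−(10, 8)]
2. C_y = 20  [C = 2·N−B = 2·(25/2, 14)−(10, 8)]
   so C = (15, 20)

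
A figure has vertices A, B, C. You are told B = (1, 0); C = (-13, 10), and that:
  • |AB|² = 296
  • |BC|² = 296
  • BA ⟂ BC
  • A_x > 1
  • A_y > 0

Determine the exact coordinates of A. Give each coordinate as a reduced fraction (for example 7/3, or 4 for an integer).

1. A_x = 11  [[BA ⟂ BC ⇒ -14x+10y+14=0] ∩ [|A−(1, 0)|²=296]]
2. A_y = 14  [[BA ⟂ BC ⇒ -14x+10y+14=0] ∩ [|A−(1, 0)|²=296]]
   so A = (11, 14)

A = (11, 14)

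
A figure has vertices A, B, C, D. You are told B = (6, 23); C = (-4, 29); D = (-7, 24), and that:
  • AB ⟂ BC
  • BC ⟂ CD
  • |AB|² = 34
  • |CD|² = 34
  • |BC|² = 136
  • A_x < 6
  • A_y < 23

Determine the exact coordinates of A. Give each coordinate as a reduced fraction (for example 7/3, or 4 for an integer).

1. A_x = 3  [[AB ⟂ BC ⇒ 10x-6y+78=0] ∩ [|A−(6, 23)|²=34]]
2. A_y = 18  [[AB ⟂ BC ⇒ 10x-6y+78=0] ∩ [|A−(6, 23)|²=34]]
   so A = (3, 18)

A = (3, 18)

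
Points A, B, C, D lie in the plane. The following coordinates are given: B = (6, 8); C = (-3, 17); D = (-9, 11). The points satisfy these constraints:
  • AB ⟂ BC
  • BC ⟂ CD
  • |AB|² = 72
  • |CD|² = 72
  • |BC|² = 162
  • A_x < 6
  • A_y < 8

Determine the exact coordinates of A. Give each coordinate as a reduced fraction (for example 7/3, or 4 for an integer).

1. A_x = 0  [[AB ⟂ BC ⇒ 9x-9y+18=0] ∩ [|A−(6, 8)|²=72]]
2. A_y = 2  [[AB ⟂ BC ⇒ 9x-9y+18=0] ∩ [|A−(6, 8)|²=72]]
   so A = (0, 2)

A = (0, 2)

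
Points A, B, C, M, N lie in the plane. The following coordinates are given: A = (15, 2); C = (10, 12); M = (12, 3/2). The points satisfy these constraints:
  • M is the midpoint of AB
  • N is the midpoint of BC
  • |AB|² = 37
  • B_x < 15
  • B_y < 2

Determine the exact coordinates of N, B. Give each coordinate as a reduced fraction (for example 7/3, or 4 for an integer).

N = (19/2, 13/2)
B = (9, 1)

1. B_x = 9  [B = 2·M−A = 2·(12, 3/2)−(15, 2)]
2. B_y = 1  [B = 2·M−A = 2·(12, 3/2)−(15, 2)]
   so B = (9, 1)
3. N_x = 19/2  [2·N = B+C = (9, 1)+(10, 12)]
4. N_y = 13/2  [2·N = B+C = (9, 1)+(10, 12)]
   so N = (19/2, 13/2)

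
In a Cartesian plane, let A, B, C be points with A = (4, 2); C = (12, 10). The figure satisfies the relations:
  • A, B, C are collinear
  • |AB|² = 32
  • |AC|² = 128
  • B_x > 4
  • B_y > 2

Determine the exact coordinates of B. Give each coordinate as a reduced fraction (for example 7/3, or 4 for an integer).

1. B_x = 8  [[A, B, C are collinear ⇒ 8x-8y-16=0] ∩ [|B−(4, 2)|²=32]]
2. B_y = 6  [[A, B, C are collinear ⇒ 8x-8y-16=0] ∩ [|B−(4, 2)|²=32]]
   so B = (8, 6)

B = (8, 6)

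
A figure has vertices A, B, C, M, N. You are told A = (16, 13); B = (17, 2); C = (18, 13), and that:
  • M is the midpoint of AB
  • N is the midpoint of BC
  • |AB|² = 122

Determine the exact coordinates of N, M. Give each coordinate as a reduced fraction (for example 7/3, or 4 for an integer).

1. M_x = 33/2  [2·M = A+B = (16, 13)+(17, 2)]
2. M_y = 15/2  [2·M = A+B = (16, 13)+(17, 2)]
   so M = (33/2, 15/2)
3. N_x = 35/2  [2·N = B+C = (17, 2)+(18, 13)]
4. N_y = 15/2  [2·N = B+C = (17, 2)+(18, 13)]
   so N = (35/2, 15/2)

N = (35/2, 15/2)
M = (33/2, 15/2)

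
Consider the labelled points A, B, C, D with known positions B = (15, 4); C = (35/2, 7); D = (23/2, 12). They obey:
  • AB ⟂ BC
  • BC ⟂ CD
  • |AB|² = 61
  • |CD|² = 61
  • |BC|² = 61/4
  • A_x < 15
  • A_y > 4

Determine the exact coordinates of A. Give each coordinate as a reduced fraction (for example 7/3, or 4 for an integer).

A = (9, 9)

1. A_x = 9  [[AB ⟂ BC ⇒ -5/2x-3y+99/2=0] ∩ [|A−(15, 4)|²=61]]
2. A_y = 9  [[AB ⟂ BC ⇒ -5/2x-3y+99/2=0] ∩ [|A−(15, 4)|²=61]]
   so A = (9, 9)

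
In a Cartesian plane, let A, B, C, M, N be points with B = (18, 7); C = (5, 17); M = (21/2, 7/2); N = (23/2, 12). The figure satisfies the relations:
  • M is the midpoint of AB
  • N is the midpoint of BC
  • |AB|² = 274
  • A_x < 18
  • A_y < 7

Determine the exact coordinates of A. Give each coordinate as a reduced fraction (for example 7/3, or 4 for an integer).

1. A_x = 3  [A = 2·M−B = 2·(21/2, 7/2)−(18, 7)]
2. A_y = 0  [A = 2·M−B = 2·(21/2, 7/2)−(18, 7)]
   so A = (3, 0)

A = (3, 0)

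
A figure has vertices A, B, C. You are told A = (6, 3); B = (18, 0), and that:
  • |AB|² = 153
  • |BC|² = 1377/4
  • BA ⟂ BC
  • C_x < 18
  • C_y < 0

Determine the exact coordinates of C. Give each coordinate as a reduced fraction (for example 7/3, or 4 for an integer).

C = (27/2, -18)

1. C_x = 27/2  [[BA ⟂ BC ⇒ -12x+3y+216=0] ∩ [|C−(18, 0)|²=1377/4]]
2. C_y = -18  [[BA ⟂ BC ⇒ -12x+3y+216=0] ∩ [|C−(18, 0)|²=1377/4]]
   so C = (27/2, -18)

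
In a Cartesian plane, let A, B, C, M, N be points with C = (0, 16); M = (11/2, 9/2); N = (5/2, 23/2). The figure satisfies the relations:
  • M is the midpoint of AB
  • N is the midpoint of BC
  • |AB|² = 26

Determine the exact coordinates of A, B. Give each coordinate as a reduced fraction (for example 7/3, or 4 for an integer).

1. B_x = 5  [B = 2·N−C = 2·(5/2, 23/2)−(0, 16)]
2. B_y = 7  [B = 2·N−C = 2·(5/2, 23/2)−(0, 16)]
   so B = (5, 7)
3. A_x = 6  [A = 2·M−B = 2·(11/2, 9/2)−(5, 7)]
4. A_y = 2  [A = 2·M−B = 2·(11/2, 9/2)−(5, 7)]
   so A = (6, 2)

A = (6, 2)
B = (5, 7)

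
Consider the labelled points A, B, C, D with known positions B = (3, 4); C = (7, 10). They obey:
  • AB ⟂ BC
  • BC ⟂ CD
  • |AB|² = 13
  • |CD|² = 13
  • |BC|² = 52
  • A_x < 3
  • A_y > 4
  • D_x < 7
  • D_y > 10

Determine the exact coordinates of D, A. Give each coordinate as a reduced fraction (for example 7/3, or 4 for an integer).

D = (4, 12)
A = (0, 6)

1. D_x = 4  [[BC ⟂ CD ⇒ 4x+6y-88=0] ∩ [|D−(7, 10)|²=13]]
2. D_y = 12  [[BC ⟂ CD ⇒ 4x+6y-88=0] ∩ [|D−(7, 10)|²=13]]
   so D = (4, 12)
3. A_x = 0  [[AB ⟂ BC ⇒ -4x-6y+36=0] ∩ [|A−(3, 4)|²=13]]
4. A_y = 6  [[AB ⟂ BC ⇒ -4x-6y+36=0] ∩ [|A−(3, 4)|²=13]]
   so A = (0, 6)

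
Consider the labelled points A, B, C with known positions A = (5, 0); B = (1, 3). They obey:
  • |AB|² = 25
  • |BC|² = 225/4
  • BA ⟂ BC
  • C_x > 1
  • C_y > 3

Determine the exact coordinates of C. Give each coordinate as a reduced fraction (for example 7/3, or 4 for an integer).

1. C_x = 11/2  [[BA ⟂ BC ⇒ 4x-3y+5=0] ∩ [|C−(1, 3)|²=225/4]]
2. C_y = 9  [[BA ⟂ BC ⇒ 4x-3y+5=0] ∩ [|C−(1, 3)|²=225/4]]
   so C = (11/2, 9)

C = (11/2, 9)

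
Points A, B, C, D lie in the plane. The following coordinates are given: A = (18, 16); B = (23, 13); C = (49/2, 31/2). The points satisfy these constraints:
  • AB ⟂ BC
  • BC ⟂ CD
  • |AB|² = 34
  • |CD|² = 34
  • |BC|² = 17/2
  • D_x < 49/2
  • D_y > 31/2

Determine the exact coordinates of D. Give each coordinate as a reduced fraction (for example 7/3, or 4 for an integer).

D = (39/2, 37/2)

1. D_x = 39/2  [[BC ⟂ CD ⇒ 3/2x+5/2y-151/2=0] ∩ [|D−(49/2, 31/2)|²=34]]
2. D_y = 37/2  [[BC ⟂ CD ⇒ 3/2x+5/2y-151/2=0] ∩ [|D−(49/2, 31/2)|²=34]]
   so D = (39/2, 37/2)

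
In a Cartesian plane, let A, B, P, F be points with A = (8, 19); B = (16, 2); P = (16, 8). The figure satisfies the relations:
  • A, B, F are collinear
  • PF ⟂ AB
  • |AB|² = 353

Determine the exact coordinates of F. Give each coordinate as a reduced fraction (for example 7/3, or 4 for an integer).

1. F_x = 4832/353  [[A, B, F are collinear ⇒ 17x+8y-288=0] ∩ [PF ⟂ AB ⇒ 8x-17y+8=0]]
2. F_y = 2440/353  [[A, B, F are collinear ⇒ 17x+8y-288=0] ∩ [PF ⟂ AB ⇒ 8x-17y+8=0]]
   so F = (4832/353, 2440/353)

F = (4832/353, 2440/353)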